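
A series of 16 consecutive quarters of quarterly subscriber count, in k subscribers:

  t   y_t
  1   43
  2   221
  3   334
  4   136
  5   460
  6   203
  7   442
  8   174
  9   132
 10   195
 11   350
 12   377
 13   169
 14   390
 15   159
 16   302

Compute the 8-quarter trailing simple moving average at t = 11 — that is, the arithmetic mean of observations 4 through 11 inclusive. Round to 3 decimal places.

261.500

Sum of periods 4–11: 136 + 460 + 203 + 442 + 174 + 132 + 195 + 350 = 2092
Divide by 8: 2092 / 8 = 261.500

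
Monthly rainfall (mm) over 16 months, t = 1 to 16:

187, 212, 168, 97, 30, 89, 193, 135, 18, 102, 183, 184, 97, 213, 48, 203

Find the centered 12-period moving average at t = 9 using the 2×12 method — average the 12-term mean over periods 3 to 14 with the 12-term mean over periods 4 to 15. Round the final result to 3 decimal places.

120.750

Sum over 3–14: 168 + 97 + 30 + 89 + 193 + 135 + 18 + 102 + 183 + 184 + 97 + 213 = 1509
Sum over 4–15: 97 + 30 + 89 + 193 + 135 + 18 + 102 + 183 + 184 + 97 + 213 + 48 = 1389
CMA at t=9 = (1509 + 1389) / (2·12) = 2898 / 24 = 120.750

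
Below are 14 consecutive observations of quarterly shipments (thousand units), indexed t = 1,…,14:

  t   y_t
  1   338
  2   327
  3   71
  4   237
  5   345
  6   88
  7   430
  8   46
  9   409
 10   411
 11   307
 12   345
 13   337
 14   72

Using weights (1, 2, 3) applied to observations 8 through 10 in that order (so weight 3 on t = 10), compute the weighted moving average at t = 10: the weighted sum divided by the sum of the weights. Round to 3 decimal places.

349.500

Weighted sum: 1·46 + 2·409 + 3·411 = 46 + 818 + 1233 = 2097
Weight total: 1 + 2 + 3 = 6
WMA = 2097 / 6 = 349.500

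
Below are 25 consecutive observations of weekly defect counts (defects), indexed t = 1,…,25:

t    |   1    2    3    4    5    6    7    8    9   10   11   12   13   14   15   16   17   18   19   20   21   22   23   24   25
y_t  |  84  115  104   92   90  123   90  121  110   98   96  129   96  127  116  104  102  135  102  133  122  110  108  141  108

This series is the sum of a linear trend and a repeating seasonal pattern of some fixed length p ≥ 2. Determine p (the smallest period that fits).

First differences y_{t+1} − y_t: 31, -11, -12, -2, 33, -33, 31, -11, -12, -2, 33, -33, 31, -11, …
The difference pattern repeats every 6 terms and not for any smaller step, so p = 6.

6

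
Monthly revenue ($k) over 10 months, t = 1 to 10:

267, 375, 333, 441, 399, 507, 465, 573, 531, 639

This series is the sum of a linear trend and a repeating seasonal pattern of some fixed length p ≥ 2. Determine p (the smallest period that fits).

2

First differences y_{t+1} − y_t: 108, -42, 108, -42, 108, -42, …
The difference pattern repeats every 2 terms and not for any smaller step, so p = 2.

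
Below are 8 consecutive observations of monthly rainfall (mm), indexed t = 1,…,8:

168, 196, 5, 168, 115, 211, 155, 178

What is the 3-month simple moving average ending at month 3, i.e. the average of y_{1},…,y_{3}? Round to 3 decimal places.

123.000

Sum of periods 1–3: 168 + 196 + 5 = 369
Divide by 3: 369 / 3 = 123.000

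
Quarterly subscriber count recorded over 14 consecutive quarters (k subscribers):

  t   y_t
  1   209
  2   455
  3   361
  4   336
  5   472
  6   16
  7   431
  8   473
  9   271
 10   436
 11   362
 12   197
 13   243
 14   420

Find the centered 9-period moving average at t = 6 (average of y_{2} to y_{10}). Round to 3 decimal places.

Sum of periods 2–10: 455 + 361 + 336 + 472 + 16 + 431 + 473 + 271 + 436 = 3251
Divide by 9: 3251 / 9 = 361.222

361.222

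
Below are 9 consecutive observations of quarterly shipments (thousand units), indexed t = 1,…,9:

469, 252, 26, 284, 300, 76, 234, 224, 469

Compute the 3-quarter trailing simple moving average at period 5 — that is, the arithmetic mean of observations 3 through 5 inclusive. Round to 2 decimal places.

203.33

Sum of periods 3–5: 26 + 284 + 300 = 610
Divide by 3: 610 / 3 = 203.33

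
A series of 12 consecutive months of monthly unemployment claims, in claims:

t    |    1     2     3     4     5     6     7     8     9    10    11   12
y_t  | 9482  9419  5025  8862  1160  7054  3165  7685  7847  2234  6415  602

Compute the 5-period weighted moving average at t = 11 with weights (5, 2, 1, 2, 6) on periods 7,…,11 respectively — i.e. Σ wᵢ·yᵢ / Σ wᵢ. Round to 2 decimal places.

Weighted sum: 5·3165 + 2·7685 + 1·7847 + 2·2234 + 6·6415 = 15825 + 15370 + 7847 + 4468 + 38490 = 82000
Weight total: 5 + 2 + 1 + 2 + 6 = 16
WMA = 82000 / 16 = 5125.00

5125.00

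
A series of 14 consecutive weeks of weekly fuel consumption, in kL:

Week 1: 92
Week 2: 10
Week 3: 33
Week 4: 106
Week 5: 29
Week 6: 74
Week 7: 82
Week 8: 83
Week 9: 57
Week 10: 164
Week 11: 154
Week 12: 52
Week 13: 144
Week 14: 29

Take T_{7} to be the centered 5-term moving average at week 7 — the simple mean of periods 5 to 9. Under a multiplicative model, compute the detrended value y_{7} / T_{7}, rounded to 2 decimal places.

1.26

Trend T_7 = (29 + 74 + 82 + 83 + 57) / 5 = 325/5 = 65.0000
Ratio to trend: 82 / 65.0000 = 1.26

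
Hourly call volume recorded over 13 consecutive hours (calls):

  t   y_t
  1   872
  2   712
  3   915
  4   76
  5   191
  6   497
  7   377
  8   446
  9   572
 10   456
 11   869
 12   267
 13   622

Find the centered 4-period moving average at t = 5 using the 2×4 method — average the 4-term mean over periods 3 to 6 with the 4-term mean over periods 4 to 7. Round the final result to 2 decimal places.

Sum over 3–6: 915 + 76 + 191 + 497 = 1679
Sum over 4–7: 76 + 191 + 497 + 377 = 1141
CMA at t=5 = (1679 + 1141) / (2·4) = 2820 / 8 = 352.50

352.50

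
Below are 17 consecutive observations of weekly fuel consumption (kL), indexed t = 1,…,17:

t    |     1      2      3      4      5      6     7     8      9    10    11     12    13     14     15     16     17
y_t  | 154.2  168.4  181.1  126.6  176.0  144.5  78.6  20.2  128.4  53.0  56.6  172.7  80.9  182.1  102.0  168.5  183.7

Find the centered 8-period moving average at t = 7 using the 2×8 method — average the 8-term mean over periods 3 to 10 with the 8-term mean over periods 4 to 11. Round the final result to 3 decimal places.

Sum over 3–10: 181.1 + 126.6 + 176.0 + 144.5 + 78.6 + 20.2 + 128.4 + 53.0 = 908.4
Sum over 4–11: 126.6 + 176.0 + 144.5 + 78.6 + 20.2 + 128.4 + 53.0 + 56.6 = 783.9
CMA at t=7 = (908.4 + 783.9) / (2·8) = 1692.3 / 16 = 105.769

105.769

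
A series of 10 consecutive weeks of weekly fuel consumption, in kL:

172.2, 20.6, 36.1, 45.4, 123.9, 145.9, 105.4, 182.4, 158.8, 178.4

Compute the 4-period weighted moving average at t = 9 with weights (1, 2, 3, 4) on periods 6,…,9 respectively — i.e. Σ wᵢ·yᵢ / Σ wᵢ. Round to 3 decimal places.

Weighted sum: 1·145.9 + 2·105.4 + 3·182.4 + 4·158.8 = 145.9 + 210.8 + 547.2 + 635.2 = 1539.1
Weight total: 1 + 2 + 3 + 4 = 10
WMA = 1539.1 / 10 = 153.910

153.910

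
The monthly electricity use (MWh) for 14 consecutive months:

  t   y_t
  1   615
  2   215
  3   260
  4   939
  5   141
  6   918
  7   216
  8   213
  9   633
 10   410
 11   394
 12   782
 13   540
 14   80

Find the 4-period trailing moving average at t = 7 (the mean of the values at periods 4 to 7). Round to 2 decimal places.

553.50

Sum of periods 4–7: 939 + 141 + 918 + 216 = 2214
Divide by 4: 2214 / 4 = 553.50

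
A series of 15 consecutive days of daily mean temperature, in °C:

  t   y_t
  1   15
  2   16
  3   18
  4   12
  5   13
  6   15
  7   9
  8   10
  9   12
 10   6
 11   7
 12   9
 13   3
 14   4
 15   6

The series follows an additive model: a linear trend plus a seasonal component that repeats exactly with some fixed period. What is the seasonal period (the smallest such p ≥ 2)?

First differences y_{t+1} − y_t: 1, 2, -6, 1, 2, -6, 1, 2, …
The difference pattern repeats every 3 terms and not for any smaller step, so p = 3.

3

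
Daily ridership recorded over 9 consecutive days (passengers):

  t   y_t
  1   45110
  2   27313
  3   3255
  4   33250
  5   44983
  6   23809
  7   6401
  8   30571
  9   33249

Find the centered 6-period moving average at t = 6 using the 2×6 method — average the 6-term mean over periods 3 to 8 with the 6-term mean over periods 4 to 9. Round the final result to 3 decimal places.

Sum over 3–8: 3255 + 33250 + 44983 + 23809 + 6401 + 30571 = 142269
Sum over 4–9: 33250 + 44983 + 23809 + 6401 + 30571 + 33249 = 172263
CMA at t=6 = (142269 + 172263) / (2·6) = 314532 / 12 = 26211.000

26211.000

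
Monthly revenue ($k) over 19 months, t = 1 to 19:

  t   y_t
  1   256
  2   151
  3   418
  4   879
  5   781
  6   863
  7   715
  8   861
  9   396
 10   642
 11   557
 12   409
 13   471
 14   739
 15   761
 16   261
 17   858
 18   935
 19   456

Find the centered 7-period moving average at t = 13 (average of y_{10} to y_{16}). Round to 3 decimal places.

548.571

Sum of periods 10–16: 642 + 557 + 409 + 471 + 739 + 761 + 261 = 3840
Divide by 7: 3840 / 7 = 548.571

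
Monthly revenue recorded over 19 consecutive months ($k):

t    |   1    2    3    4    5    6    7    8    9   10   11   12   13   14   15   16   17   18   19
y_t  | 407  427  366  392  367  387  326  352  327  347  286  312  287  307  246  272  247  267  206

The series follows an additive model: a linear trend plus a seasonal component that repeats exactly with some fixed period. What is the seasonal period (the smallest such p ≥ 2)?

4

First differences y_{t+1} − y_t: 20, -61, 26, -25, 20, -61, 26, -25, 20, -61, …
The difference pattern repeats every 4 terms and not for any smaller step, so p = 4.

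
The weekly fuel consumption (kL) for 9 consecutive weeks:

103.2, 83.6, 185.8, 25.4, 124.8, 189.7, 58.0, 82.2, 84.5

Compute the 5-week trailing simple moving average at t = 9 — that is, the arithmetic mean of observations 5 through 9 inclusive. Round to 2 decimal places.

Sum of periods 5–9: 124.8 + 189.7 + 58.0 + 82.2 + 84.5 = 539.2
Divide by 5: 539.2 / 5 = 107.84

107.84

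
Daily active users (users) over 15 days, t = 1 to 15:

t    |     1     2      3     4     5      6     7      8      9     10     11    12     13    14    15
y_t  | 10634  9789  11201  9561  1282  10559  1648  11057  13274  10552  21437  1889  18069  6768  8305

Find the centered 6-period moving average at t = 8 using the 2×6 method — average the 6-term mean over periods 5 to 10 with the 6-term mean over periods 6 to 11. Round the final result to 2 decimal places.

Sum over 5–10: 1282 + 10559 + 1648 + 11057 + 13274 + 10552 = 48372
Sum over 6–11: 10559 + 1648 + 11057 + 13274 + 10552 + 21437 = 68527
CMA at t=8 = (48372 + 68527) / (2·6) = 116899 / 12 = 9741.58

9741.58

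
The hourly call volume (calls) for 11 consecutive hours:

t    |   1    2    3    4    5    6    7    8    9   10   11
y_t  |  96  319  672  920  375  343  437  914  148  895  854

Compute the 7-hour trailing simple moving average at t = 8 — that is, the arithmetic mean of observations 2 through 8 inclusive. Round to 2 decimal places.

568.57

Sum of periods 2–8: 319 + 672 + 920 + 375 + 343 + 437 + 914 = 3980
Divide by 7: 3980 / 7 = 568.57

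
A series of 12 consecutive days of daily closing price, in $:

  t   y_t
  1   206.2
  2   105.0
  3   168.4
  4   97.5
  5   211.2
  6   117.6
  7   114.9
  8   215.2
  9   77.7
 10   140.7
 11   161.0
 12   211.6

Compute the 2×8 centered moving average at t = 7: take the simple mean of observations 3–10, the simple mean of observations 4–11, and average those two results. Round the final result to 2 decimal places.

142.44

Sum over 3–10: 168.4 + 97.5 + 211.2 + 117.6 + 114.9 + 215.2 + 77.7 + 140.7 = 1143.2
Sum over 4–11: 97.5 + 211.2 + 117.6 + 114.9 + 215.2 + 77.7 + 140.7 + 161.0 = 1135.8
CMA at t=7 = (1143.2 + 1135.8) / (2·8) = 2279.0 / 16 = 142.44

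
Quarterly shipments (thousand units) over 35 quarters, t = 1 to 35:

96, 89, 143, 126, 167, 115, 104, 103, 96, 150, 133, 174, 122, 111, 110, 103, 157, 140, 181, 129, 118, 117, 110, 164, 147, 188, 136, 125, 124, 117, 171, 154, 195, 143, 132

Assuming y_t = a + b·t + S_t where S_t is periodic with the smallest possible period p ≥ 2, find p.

7

First differences y_{t+1} − y_t: -7, 54, -17, 41, -52, -11, -1, -7, 54, -17, 41, -52, -11, -1, -7, 54, …
The difference pattern repeats every 7 terms and not for any smaller step, so p = 7.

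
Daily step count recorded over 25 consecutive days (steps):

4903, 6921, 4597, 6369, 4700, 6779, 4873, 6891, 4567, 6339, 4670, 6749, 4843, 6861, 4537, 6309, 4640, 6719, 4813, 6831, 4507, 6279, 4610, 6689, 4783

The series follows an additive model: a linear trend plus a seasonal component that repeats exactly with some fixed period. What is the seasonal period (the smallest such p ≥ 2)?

6

First differences y_{t+1} − y_t: 2018, -2324, 1772, -1669, 2079, -1906, 2018, -2324, 1772, -1669, 2079, -1906, 2018, -2324, …
The difference pattern repeats every 6 terms and not for any smaller step, so p = 6.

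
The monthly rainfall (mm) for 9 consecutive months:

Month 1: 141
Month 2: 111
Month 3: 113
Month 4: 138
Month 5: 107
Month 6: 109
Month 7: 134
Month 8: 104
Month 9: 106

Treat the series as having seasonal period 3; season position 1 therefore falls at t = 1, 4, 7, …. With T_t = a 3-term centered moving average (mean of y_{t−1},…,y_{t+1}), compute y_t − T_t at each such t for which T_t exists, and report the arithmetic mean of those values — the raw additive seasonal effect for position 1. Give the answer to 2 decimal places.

18.50

Season position 1 occurs at t = 4, 7 (where T_t is defined).
t=4: T_4 = 119.3333; y_4 − T_4 = 138 − 119.3333 = 18.6667
t=7: T_7 = 115.6667; y_7 − T_7 = 134 − 115.6667 = 18.3333
Mean deviation: (18.6667 + 18.3333) / 2 = 18.50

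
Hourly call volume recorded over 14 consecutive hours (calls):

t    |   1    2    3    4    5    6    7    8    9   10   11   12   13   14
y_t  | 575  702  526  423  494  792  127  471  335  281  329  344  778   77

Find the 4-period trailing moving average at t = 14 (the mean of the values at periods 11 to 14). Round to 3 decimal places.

382.000

Sum of periods 11–14: 329 + 344 + 778 + 77 = 1528
Divide by 4: 1528 / 4 = 382.000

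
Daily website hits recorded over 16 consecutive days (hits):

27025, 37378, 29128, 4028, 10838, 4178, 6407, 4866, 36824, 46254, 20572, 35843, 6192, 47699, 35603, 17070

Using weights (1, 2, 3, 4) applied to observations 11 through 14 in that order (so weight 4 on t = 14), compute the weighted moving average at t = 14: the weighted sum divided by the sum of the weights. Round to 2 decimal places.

30163.00

Weighted sum: 1·20572 + 2·35843 + 3·6192 + 4·47699 = 20572 + 71686 + 18576 + 190796 = 301630
Weight total: 1 + 2 + 3 + 4 = 10
WMA = 301630 / 10 = 30163.00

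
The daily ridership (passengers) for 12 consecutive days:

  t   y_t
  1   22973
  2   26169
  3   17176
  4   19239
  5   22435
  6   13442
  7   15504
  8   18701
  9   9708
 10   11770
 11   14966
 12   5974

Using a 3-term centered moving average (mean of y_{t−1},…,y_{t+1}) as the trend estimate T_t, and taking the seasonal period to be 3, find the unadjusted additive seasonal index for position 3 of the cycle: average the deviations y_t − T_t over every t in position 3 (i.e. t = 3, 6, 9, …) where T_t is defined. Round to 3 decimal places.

Season position 3 occurs at t = 3, 6, 9 (where T_t is defined).
t=3: T_3 = 20861.33333; y_3 − T_3 = 17176 − 20861.33333 = -3685.33333
t=6: T_6 = 17127.00000; y_6 − T_6 = 13442 − 17127.00000 = -3685.00000
t=9: T_9 = 13393.00000; y_9 − T_9 = 9708 − 13393.00000 = -3685.00000
Mean deviation: (-3685.33333 + -3685.00000 + -3685.00000) / 3 = -3685.111

-3685.111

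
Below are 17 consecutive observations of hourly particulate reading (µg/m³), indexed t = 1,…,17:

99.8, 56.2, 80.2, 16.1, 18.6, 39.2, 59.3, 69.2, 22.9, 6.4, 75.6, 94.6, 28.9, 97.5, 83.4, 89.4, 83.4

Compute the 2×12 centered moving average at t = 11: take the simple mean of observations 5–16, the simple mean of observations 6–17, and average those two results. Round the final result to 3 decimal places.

59.783

Sum over 5–16: 18.6 + 39.2 + 59.3 + 69.2 + 22.9 + 6.4 + 75.6 + 94.6 + 28.9 + 97.5 + 83.4 + 89.4 = 685.0
Sum over 6–17: 39.2 + 59.3 + 69.2 + 22.9 + 6.4 + 75.6 + 94.6 + 28.9 + 97.5 + 83.4 + 89.4 + 83.4 = 749.8
CMA at t=11 = (685.0 + 749.8) / (2·12) = 1434.8 / 24 = 59.783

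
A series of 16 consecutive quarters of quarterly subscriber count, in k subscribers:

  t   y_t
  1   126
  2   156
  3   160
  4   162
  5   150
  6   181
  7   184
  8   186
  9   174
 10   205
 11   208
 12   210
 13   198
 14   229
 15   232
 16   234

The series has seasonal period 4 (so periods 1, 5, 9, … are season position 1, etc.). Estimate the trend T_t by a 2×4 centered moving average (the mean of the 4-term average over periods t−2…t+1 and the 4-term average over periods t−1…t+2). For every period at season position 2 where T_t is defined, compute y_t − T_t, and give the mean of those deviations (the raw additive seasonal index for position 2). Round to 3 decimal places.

Season position 2 occurs at t = 6, 10, 14 (where T_t is defined).
t=6: T_6 = 172.25000; y_6 − T_6 = 181 − 172.25000 = 8.75000
t=10: T_10 = 196.25000; y_10 − T_10 = 205 − 196.25000 = 8.75000
t=14: T_14 = 220.25000; y_14 − T_14 = 229 − 220.25000 = 8.75000
Mean deviation: (8.75000 + 8.75000 + 8.75000) / 3 = 8.750

8.750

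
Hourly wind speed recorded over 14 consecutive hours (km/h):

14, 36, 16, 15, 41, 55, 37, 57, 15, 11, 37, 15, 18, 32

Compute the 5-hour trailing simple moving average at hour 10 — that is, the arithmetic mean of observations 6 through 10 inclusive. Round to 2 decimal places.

35.00

Sum of periods 6–10: 55 + 37 + 57 + 15 + 11 = 175
Divide by 5: 175 / 5 = 35.00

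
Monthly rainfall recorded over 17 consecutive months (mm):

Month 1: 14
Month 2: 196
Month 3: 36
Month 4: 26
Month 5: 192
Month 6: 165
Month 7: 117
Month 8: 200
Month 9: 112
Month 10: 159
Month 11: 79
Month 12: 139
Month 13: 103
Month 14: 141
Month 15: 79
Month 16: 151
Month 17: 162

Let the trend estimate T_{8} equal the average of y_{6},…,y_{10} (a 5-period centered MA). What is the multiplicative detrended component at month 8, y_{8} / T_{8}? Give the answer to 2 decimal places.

1.33

Trend T_8 = (165 + 117 + 200 + 112 + 159) / 5 = 753/5 = 150.6000
Ratio to trend: 200 / 150.6000 = 1.33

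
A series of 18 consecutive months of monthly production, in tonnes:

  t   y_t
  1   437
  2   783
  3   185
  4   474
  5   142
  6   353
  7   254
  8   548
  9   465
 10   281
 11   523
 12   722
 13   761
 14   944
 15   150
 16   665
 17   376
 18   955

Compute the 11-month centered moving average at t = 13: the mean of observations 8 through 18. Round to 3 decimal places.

580.909

Sum of periods 8–18: 548 + 465 + 281 + 523 + 722 + 761 + 944 + 150 + 665 + 376 + 955 = 6390
Divide by 11: 6390 / 11 = 580.909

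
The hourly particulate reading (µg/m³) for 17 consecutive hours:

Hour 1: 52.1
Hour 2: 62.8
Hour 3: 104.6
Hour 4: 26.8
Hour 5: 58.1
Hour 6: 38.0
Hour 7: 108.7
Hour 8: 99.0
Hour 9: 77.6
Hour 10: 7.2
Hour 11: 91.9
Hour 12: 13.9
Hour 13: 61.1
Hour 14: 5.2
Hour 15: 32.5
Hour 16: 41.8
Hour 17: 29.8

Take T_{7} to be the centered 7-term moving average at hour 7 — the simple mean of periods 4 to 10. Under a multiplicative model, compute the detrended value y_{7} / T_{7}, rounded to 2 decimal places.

Trend T_7 = (26.8 + 58.1 + 38.0 + 108.7 + 99.0 + 77.6 + 7.2) / 7 = 415.4/7 = 59.3429
Ratio to trend: 108.7 / 59.3429 = 1.83

1.83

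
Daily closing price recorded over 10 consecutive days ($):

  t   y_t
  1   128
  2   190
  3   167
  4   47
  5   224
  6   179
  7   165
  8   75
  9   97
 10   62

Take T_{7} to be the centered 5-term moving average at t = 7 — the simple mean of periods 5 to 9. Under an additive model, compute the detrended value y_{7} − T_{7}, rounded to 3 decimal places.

17.000

Trend T_7 = (224 + 179 + 165 + 75 + 97) / 5 = 740/5 = 148.00000
Detrended value: 165 − 148.00000 = 17.000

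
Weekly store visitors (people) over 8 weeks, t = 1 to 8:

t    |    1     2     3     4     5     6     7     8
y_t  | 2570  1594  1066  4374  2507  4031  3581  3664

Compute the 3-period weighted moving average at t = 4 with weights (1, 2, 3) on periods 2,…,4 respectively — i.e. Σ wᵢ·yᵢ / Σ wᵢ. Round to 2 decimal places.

2808.00

Weighted sum: 1·1594 + 2·1066 + 3·4374 = 1594 + 2132 + 13122 = 16848
Weight total: 1 + 2 + 3 = 6
WMA = 16848 / 6 = 2808.00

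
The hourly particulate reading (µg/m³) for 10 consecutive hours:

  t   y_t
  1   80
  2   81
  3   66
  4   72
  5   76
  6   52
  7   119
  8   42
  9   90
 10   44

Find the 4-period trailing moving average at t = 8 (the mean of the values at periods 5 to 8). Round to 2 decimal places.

Sum of periods 5–8: 76 + 52 + 119 + 42 = 289
Divide by 4: 289 / 4 = 72.25

72.25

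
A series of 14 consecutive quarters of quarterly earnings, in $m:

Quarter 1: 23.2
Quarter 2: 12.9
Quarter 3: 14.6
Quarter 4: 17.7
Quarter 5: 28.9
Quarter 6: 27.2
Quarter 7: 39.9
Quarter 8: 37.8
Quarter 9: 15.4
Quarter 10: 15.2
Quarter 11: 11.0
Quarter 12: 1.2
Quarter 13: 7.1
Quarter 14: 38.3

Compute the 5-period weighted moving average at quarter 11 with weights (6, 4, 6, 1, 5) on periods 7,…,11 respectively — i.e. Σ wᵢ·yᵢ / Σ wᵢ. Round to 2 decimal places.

25.15

Weighted sum: 6·39.9 + 4·37.8 + 6·15.4 + 1·15.2 + 5·11.0 = 239.4 + 151.2 + 92.4 + 15.2 + 55.0 = 553.2
Weight total: 6 + 4 + 6 + 1 + 5 = 22
WMA = 553.2 / 22 = 25.15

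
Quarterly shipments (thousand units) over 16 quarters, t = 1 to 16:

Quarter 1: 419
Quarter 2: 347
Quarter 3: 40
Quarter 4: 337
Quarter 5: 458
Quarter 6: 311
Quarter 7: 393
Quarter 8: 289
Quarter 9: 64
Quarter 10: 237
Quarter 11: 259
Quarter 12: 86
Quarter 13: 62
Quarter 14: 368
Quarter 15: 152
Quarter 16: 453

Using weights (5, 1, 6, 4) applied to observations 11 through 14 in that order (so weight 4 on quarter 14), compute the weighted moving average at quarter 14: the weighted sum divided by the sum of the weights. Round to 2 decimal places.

201.56

Weighted sum: 5·259 + 1·86 + 6·62 + 4·368 = 1295 + 86 + 372 + 1472 = 3225
Weight total: 5 + 1 + 6 + 4 = 16
WMA = 3225 / 16 = 201.56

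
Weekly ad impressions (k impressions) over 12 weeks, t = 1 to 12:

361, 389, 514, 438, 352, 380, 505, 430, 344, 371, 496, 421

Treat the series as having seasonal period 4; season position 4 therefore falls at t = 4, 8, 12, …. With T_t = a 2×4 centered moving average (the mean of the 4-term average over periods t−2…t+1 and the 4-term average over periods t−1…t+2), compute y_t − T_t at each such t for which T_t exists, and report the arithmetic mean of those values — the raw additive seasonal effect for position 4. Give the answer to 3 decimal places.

16.125

Season position 4 occurs at t = 4, 8 (where T_t is defined).
t=4: T_4 = 422.12500; y_4 − T_4 = 438 − 422.12500 = 15.87500
t=8: T_8 = 413.62500; y_8 − T_8 = 430 − 413.62500 = 16.37500
Mean deviation: (15.87500 + 16.37500) / 2 = 16.125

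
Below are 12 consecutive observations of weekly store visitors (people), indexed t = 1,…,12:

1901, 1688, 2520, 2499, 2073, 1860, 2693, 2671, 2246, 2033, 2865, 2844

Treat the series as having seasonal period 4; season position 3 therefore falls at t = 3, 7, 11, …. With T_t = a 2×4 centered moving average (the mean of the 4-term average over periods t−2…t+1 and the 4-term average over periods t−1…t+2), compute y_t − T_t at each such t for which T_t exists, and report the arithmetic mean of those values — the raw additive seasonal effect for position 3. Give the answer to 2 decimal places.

346.81

Season position 3 occurs at t = 3, 7 (where T_t is defined).
t=3: T_3 = 2173.5000; y_3 − T_3 = 2520 − 2173.5000 = 346.5000
t=7: T_7 = 2345.8750; y_7 − T_7 = 2693 − 2345.8750 = 347.1250
Mean deviation: (346.5000 + 347.1250) / 2 = 346.81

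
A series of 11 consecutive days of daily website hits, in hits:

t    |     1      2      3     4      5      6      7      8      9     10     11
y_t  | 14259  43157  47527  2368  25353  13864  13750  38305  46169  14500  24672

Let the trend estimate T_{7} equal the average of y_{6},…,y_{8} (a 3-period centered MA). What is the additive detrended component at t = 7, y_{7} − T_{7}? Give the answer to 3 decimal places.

Trend T_7 = (13864 + 13750 + 38305) / 3 = 65919/3 = 21973.00000
Detrended value: 13750 − 21973.00000 = -8223.000

-8223.000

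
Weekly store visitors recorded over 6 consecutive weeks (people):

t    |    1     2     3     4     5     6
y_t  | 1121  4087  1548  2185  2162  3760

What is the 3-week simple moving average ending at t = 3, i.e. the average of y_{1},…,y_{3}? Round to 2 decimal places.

2252.00

Sum of periods 1–3: 1121 + 4087 + 1548 = 6756
Divide by 3: 6756 / 3 = 2252.00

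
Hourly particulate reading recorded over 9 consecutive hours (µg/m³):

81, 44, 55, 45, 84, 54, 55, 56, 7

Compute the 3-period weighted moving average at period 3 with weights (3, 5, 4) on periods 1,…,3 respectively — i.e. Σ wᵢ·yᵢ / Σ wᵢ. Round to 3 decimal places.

56.917

Weighted sum: 3·81 + 5·44 + 4·55 = 243 + 220 + 220 = 683
Weight total: 3 + 5 + 4 = 12
WMA = 683 / 12 = 56.917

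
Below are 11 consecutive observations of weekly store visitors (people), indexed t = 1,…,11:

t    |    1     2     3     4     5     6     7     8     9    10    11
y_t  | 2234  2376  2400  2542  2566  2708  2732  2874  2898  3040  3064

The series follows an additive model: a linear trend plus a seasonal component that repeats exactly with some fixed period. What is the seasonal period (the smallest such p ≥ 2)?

First differences y_{t+1} − y_t: 142, 24, 142, 24, 142, 24, …
The difference pattern repeats every 2 terms and not for any smaller step, so p = 2.

2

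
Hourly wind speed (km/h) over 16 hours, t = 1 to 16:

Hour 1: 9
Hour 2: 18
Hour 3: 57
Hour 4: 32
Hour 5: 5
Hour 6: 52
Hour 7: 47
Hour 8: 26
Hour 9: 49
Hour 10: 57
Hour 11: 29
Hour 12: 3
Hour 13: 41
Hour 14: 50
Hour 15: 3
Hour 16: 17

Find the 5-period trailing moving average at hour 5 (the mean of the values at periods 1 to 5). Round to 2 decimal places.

24.20

Sum of periods 1–5: 9 + 18 + 57 + 32 + 5 = 121
Divide by 5: 121 / 5 = 24.20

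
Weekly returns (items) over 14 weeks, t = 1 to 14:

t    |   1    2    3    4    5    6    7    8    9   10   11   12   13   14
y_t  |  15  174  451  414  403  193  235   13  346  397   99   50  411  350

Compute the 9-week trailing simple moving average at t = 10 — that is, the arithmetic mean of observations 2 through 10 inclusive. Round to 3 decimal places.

291.778

Sum of periods 2–10: 174 + 451 + 414 + 403 + 193 + 235 + 13 + 346 + 397 = 2626
Divide by 9: 2626 / 9 = 291.778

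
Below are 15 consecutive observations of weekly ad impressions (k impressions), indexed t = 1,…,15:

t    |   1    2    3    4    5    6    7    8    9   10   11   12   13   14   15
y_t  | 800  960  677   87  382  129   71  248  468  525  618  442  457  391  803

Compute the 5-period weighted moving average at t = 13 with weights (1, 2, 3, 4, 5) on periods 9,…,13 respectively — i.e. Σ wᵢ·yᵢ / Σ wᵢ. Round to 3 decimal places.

Weighted sum: 1·468 + 2·525 + 3·618 + 4·442 + 5·457 = 468 + 1050 + 1854 + 1768 + 2285 = 7425
Weight total: 1 + 2 + 3 + 4 + 5 = 15
WMA = 7425 / 15 = 495.000

495.000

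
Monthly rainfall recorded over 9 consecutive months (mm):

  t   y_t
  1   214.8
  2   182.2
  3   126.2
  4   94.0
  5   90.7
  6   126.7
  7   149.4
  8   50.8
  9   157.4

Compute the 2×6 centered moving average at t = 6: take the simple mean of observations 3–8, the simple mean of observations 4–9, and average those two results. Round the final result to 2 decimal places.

Sum over 3–8: 126.2 + 94.0 + 90.7 + 126.7 + 149.4 + 50.8 = 637.8
Sum over 4–9: 94.0 + 90.7 + 126.7 + 149.4 + 50.8 + 157.4 = 669.0
CMA at t=6 = (637.8 + 669.0) / (2·6) = 1306.8 / 12 = 108.90

108.90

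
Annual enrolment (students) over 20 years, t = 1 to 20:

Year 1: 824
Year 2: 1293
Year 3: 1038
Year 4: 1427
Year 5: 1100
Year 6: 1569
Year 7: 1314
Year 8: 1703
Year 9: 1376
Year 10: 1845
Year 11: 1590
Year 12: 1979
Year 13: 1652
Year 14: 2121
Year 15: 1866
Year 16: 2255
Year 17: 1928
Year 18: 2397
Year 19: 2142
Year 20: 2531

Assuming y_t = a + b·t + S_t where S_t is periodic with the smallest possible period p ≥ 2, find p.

4

First differences y_{t+1} − y_t: 469, -255, 389, -327, 469, -255, 389, -327, 469, -255, …
The difference pattern repeats every 4 terms and not for any smaller step, so p = 4.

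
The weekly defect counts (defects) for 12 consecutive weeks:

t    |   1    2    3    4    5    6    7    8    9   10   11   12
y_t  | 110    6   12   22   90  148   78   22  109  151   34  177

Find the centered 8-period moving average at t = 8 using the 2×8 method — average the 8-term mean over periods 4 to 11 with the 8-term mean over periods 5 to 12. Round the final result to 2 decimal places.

Sum over 4–11: 22 + 90 + 148 + 78 + 22 + 109 + 151 + 34 = 654
Sum over 5–12: 90 + 148 + 78 + 22 + 109 + 151 + 34 + 177 = 809
CMA at t=8 = (654 + 809) / (2·8) = 1463 / 16 = 91.44

91.44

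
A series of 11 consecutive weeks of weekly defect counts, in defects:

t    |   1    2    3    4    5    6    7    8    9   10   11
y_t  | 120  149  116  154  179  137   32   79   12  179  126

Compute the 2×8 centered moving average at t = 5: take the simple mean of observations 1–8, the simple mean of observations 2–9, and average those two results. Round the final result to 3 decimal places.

Sum over 1–8: 120 + 149 + 116 + 154 + 179 + 137 + 32 + 79 = 966
Sum over 2–9: 149 + 116 + 154 + 179 + 137 + 32 + 79 + 12 = 858
CMA at t=5 = (966 + 858) / (2·8) = 1824 / 16 = 114.000

114.000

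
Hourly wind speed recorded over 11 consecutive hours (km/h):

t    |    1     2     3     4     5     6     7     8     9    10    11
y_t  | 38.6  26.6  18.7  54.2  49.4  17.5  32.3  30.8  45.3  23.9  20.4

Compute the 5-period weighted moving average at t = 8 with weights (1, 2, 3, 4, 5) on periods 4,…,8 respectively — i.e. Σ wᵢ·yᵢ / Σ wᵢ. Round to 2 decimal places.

32.58

Weighted sum: 1·54.2 + 2·49.4 + 3·17.5 + 4·32.3 + 5·30.8 = 54.2 + 98.8 + 52.5 + 129.2 + 154.0 = 488.7
Weight total: 1 + 2 + 3 + 4 + 5 = 15
WMA = 488.7 / 15 = 32.58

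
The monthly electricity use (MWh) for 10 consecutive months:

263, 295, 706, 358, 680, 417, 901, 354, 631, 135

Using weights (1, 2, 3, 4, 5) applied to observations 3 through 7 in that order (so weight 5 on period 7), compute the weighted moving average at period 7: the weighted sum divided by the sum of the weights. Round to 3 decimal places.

642.333

Weighted sum: 1·706 + 2·358 + 3·680 + 4·417 + 5·901 = 706 + 716 + 2040 + 1668 + 4505 = 9635
Weight total: 1 + 2 + 3 + 4 + 5 = 15
WMA = 9635 / 15 = 642.333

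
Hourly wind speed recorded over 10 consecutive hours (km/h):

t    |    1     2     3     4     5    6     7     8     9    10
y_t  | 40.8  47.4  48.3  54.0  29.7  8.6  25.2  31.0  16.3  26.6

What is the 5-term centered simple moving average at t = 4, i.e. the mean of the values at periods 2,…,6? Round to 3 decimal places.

Sum of periods 2–6: 47.4 + 48.3 + 54.0 + 29.7 + 8.6 = 188.0
Divide by 5: 188.0 / 5 = 37.600

37.600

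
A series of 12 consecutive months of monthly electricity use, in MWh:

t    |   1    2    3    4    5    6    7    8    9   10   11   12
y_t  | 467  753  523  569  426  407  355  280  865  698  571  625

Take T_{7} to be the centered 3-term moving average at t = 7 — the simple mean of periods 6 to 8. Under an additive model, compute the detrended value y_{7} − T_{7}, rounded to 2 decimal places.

Trend T_7 = (407 + 355 + 280) / 3 = 1042/3 = 347.3333
Detrended value: 355 − 347.3333 = 7.67

7.67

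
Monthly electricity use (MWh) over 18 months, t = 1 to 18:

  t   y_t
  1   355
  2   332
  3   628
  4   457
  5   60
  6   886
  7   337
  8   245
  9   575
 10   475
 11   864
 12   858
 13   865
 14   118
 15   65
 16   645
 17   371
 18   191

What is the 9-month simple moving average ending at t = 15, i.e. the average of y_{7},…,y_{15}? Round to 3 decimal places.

Sum of periods 7–15: 337 + 245 + 575 + 475 + 864 + 858 + 865 + 118 + 65 = 4402
Divide by 9: 4402 / 9 = 489.111

489.111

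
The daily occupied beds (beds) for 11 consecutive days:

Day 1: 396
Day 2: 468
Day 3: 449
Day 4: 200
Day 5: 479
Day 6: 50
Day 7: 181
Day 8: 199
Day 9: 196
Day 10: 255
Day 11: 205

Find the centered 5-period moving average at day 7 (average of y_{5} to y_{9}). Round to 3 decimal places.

Sum of periods 5–9: 479 + 50 + 181 + 199 + 196 = 1105
Divide by 5: 1105 / 5 = 221.000

221.000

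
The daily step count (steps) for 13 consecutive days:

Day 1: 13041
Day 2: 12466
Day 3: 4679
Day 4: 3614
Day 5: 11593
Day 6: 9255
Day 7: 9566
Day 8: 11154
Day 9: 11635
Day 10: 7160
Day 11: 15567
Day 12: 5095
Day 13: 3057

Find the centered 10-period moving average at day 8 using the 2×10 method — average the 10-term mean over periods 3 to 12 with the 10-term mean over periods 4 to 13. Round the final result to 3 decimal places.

Sum over 3–12: 4679 + 3614 + 11593 + 9255 + 9566 + 11154 + 11635 + 7160 + 15567 + 5095 = 89318
Sum over 4–13: 3614 + 11593 + 9255 + 9566 + 11154 + 11635 + 7160 + 15567 + 5095 + 3057 = 87696
CMA at t=8 = (89318 + 87696) / (2·10) = 177014 / 20 = 8850.700

8850.700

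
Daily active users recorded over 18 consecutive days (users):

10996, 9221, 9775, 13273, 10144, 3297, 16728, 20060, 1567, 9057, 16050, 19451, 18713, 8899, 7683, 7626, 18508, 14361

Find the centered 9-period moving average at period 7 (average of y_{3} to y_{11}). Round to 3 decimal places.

Sum of periods 3–11: 9775 + 13273 + 10144 + 3297 + 16728 + 20060 + 1567 + 9057 + 16050 = 99951
Divide by 9: 99951 / 9 = 11105.667

11105.667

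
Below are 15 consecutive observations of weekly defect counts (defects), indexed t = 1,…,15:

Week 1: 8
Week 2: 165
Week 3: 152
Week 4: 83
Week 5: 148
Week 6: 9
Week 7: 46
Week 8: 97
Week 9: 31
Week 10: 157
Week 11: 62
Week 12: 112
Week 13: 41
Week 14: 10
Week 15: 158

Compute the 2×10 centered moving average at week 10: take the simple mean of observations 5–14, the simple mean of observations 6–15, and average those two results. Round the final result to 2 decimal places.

71.80

Sum over 5–14: 148 + 9 + 46 + 97 + 31 + 157 + 62 + 112 + 41 + 10 = 713
Sum over 6–15: 9 + 46 + 97 + 31 + 157 + 62 + 112 + 41 + 10 + 158 = 723
CMA at t=10 = (713 + 723) / (2·10) = 1436 / 20 = 71.80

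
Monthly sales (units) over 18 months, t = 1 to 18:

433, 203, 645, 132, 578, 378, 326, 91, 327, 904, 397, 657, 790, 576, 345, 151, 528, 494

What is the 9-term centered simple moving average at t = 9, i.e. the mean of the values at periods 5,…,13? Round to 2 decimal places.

Sum of periods 5–13: 578 + 378 + 326 + 91 + 327 + 904 + 397 + 657 + 790 = 4448
Divide by 9: 4448 / 9 = 494.22

494.22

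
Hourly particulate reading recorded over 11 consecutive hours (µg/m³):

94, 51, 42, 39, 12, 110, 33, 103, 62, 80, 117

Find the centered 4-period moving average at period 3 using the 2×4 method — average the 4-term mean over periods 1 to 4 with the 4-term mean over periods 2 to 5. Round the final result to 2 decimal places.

Sum over 1–4: 94 + 51 + 42 + 39 = 226
Sum over 2–5: 51 + 42 + 39 + 12 = 144
CMA at t=3 = (226 + 144) / (2·4) = 370 / 8 = 46.25

46.25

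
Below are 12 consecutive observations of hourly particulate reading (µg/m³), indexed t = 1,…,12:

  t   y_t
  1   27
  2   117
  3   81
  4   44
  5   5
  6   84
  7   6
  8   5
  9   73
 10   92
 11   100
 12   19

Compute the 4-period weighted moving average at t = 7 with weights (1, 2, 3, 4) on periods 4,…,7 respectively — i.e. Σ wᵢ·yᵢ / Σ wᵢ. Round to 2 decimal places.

Weighted sum: 1·44 + 2·5 + 3·84 + 4·6 = 44 + 10 + 252 + 24 = 330
Weight total: 1 + 2 + 3 + 4 = 10
WMA = 330 / 10 = 33.00

33.00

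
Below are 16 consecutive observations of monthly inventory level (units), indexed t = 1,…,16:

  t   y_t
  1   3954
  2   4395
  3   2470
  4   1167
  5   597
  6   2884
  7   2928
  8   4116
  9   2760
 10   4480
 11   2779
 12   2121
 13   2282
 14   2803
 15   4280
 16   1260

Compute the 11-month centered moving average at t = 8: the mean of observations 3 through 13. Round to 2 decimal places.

Sum of periods 3–13: 2470 + 1167 + 597 + 2884 + 2928 + 4116 + 2760 + 4480 + 2779 + 2121 + 2282 = 28584
Divide by 11: 28584 / 11 = 2598.55

2598.55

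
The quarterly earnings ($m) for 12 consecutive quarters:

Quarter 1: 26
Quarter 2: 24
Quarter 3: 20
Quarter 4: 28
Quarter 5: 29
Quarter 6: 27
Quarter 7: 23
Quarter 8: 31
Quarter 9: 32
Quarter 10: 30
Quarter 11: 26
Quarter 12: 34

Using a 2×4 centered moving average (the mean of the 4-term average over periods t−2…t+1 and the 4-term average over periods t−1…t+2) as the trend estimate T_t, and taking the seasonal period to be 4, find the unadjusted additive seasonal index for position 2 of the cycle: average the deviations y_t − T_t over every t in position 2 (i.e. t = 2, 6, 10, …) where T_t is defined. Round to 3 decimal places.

Season position 2 occurs at t = 6, 10 (where T_t is defined).
t=6: T_6 = 27.12500; y_6 − T_6 = 27 − 27.12500 = -0.12500
t=10: T_10 = 30.12500; y_10 − T_10 = 30 − 30.12500 = -0.12500
Mean deviation: (-0.12500 + -0.12500) / 2 = -0.125

-0.125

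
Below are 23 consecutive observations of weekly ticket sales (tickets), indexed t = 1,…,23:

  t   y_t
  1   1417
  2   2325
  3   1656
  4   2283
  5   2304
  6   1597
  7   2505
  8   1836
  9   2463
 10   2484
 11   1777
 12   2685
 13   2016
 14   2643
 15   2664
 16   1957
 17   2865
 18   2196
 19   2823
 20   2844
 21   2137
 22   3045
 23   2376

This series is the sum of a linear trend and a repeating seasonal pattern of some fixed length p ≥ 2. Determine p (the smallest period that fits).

5

First differences y_{t+1} − y_t: 908, -669, 627, 21, -707, 908, -669, 627, 21, -707, 908, -669, …
The difference pattern repeats every 5 terms and not for any smaller step, so p = 5.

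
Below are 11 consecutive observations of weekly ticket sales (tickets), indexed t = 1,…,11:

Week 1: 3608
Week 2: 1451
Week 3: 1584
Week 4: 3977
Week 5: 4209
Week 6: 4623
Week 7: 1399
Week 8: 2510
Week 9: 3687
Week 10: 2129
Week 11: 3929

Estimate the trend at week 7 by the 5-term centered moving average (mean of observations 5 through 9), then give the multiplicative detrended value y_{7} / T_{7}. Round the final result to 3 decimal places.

Trend T_7 = (4209 + 4623 + 1399 + 2510 + 3687) / 5 = 16428/5 = 3285.60000
Ratio to trend: 1399 / 3285.60000 = 0.426

0.426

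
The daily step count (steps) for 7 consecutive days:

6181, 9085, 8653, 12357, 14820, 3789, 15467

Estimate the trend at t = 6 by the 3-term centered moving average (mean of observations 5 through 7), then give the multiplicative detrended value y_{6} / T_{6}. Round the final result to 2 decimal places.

0.33

Trend T_6 = (14820 + 3789 + 15467) / 3 = 34076/3 = 11358.6667
Ratio to trend: 3789 / 11358.6667 = 0.33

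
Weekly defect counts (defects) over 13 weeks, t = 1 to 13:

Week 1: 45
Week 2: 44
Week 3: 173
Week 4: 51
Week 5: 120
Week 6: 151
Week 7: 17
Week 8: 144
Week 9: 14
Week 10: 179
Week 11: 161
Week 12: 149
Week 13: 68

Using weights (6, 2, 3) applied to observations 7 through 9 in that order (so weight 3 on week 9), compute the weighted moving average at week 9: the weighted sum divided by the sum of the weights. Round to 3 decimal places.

Weighted sum: 6·17 + 2·144 + 3·14 = 102 + 288 + 42 = 432
Weight total: 6 + 2 + 3 = 11
WMA = 432 / 11 = 39.273

39.273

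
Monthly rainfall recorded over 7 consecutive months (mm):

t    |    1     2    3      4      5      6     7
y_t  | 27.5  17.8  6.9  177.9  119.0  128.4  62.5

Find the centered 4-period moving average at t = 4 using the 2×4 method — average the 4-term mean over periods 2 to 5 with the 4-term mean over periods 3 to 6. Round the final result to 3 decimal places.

Sum over 2–5: 17.8 + 6.9 + 177.9 + 119.0 = 321.6
Sum over 3–6: 6.9 + 177.9 + 119.0 + 128.4 = 432.2
CMA at t=4 = (321.6 + 432.2) / (2·4) = 753.8 / 8 = 94.225

94.225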